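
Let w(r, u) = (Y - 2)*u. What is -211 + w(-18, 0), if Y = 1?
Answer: -211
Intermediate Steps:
w(r, u) = -u (w(r, u) = (1 - 2)*u = -u)
-211 + w(-18, 0) = -211 - 1*0 = -211 + 0 = -211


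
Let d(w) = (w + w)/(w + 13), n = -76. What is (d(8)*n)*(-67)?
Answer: 81472/21 ≈ 3879.6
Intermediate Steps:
d(w) = 2*w/(13 + w) (d(w) = (2*w)/(13 + w) = 2*w/(13 + w))
(d(8)*n)*(-67) = ((2*8/(13 + 8))*(-76))*(-67) = ((2*8/21)*(-76))*(-67) = ((2*8*(1/21))*(-76))*(-67) = ((16/21)*(-76))*(-67) = -1216/21*(-67) = 81472/21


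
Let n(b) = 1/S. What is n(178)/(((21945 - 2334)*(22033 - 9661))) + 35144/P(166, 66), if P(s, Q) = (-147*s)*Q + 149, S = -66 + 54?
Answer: -102322724210959/4688674396474032 ≈ -0.021823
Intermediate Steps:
S = -12
P(s, Q) = 149 - 147*Q*s (P(s, Q) = -147*Q*s + 149 = 149 - 147*Q*s)
n(b) = -1/12 (n(b) = 1/(-12) = -1/12)
n(178)/(((21945 - 2334)*(22033 - 9661))) + 35144/P(166, 66) = -1/((21945 - 2334)*(22033 - 9661))/12 + 35144/(149 - 147*66*166) = -1/(12*(19611*12372)) + 35144/(149 - 1610532) = -1/12/242627292 + 35144/(-1610383) = -1/12*1/242627292 + 35144*(-1/1610383) = -1/2911527504 - 35144/1610383 = -102322724210959/4688674396474032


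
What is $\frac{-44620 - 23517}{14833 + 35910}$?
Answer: $- \frac{68137}{50743} \approx -1.3428$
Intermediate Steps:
$\frac{-44620 - 23517}{14833 + 35910} = - \frac{68137}{50743}$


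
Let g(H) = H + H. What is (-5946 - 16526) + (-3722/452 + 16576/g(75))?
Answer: -379166887/16950 ≈ -22370.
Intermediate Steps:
g(H) = 2*H
(-5946 - 16526) + (-3722/452 + 16576/g(75)) = (-5946 - 16526) + (-3722/452 + 16576/((2*75))) = -22472 + (-3722*1/452 + 16576/150) = -22472 + (-1861/226 + 16576*(1/150)) = -22472 + (-1861/226 + 8288/75) = -22472 + 1733513/16950 = -379166887/16950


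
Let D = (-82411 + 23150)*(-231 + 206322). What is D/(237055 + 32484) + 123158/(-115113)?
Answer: -1405926539188025/31027442907 ≈ -45312.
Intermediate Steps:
D = -12213158751 (D = -59261*206091 = -12213158751)
D/(237055 + 32484) + 123158/(-115113) = -12213158751/(237055 + 32484) + 123158/(-115113) = -12213158751/269539 + 123158*(-1/115113) = -12213158751*1/269539 - 123158/115113 = -12213158751/269539 - 123158/115113 = -1405926539188025/31027442907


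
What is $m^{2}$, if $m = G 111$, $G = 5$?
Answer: $308025$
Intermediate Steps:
$m = 555$ ($m = 5 \cdot 111 = 555$)
$m^{2} = 555^{2} = 308025$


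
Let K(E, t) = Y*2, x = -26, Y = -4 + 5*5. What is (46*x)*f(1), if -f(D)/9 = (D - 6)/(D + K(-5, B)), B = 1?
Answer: -53820/43 ≈ -1251.6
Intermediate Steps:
Y = 21 (Y = -4 + 25 = 21)
K(E, t) = 42 (K(E, t) = 21*2 = 42)
f(D) = -9*(-6 + D)/(42 + D) (f(D) = -9*(D - 6)/(D + 42) = -9*(-6 + D)/(42 + D))
(46*x)*f(1) = (46*(-26))*(9*(6 - 1*1)/(42 + 1)) = -10764*(6 - 1)/43 = -10764*5/43 = -1196*45/43 = -53820/43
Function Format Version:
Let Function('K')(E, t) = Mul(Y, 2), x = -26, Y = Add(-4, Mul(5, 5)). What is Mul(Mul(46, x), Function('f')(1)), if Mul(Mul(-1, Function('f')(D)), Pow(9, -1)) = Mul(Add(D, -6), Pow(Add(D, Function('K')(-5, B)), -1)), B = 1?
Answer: Rational(-53820, 43) ≈ -1251.6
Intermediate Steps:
Y = 21 (Y = Add(-4, 25) = 21)
Function('K')(E, t) = 42 (Function('K')(E, t) = Mul(21, 2) = 42)
Function('f')(D) = Mul(-9, Pow(Add(42, D), -1), Add(-6, D)) (Function('f')(D) = Mul(-9, Mul(Add(D, -6), Pow(Add(D, 42), -1))) = Mul(-9, Mul(Add(-6, D), Pow(Add(42, D), -1))) = Mul(-9, Mul(Pow(Add(42, D), -1), Add(-6, D))) = Mul(-9, Pow(Add(42, D), -1), Add(-6, D)))
Mul(Mul(46, x), Function('f')(1)) = Mul(Mul(46, -26), Mul(9, Pow(Add(42, 1), -1), Add(6, Mul(-1, 1)))) = Mul(-1196, Mul(9, Pow(43, -1), Add(6, -1))) = Mul(-1196, Mul(9, Rational(1, 43), 5)) = Mul(-1196, Rational(45, 43)) = Rational(-53820, 43)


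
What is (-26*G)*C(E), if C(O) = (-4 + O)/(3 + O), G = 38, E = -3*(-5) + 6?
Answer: -4199/6 ≈ -699.83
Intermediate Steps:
E = 21 (E = 15 + 6 = 21)
C(O) = (-4 + O)/(3 + O)
(-26*G)*C(E) = (-26*38)*((-4 + 21)/(3 + 21)) = -988*17/24 = -4199/6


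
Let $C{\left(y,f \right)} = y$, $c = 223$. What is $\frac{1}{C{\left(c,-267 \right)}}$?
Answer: $\frac{1}{223} \approx 0.0044843$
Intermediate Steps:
$\frac{1}{C{\left(c,-267 \right)}} = \frac{1}{223}$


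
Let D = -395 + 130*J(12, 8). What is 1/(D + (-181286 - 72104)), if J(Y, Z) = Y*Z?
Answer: -1/241305 ≈ -4.1441e-6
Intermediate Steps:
D = 12085 (D = -395 + 130*(12*8) = -395 + 130*96 = -395 + 12480 = 12085)
1/(D + (-181286 - 72104)) = 1/(12085 + (-181286 - 72104)) = 1/(12085 - 253390) = 1/(-241305) = -1/241305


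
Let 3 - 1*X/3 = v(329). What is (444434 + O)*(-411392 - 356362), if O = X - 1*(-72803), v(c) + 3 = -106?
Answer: -397368741042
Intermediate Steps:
v(c) = -109 (v(c) = -3 - 106 = -109)
X = 336 (X = 9 - 3*(-109) = 9 + 327 = 336)
O = 73139 (O = 336 - 1*(-72803) = 336 + 72803 = 73139)
(444434 + O)*(-411392 - 356362) = (444434 + 73139)*(-411392 - 356362) = 517573*(-767754) = -397368741042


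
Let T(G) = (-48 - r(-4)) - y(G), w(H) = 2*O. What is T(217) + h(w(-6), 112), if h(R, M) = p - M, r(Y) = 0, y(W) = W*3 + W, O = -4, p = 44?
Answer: -984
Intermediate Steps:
y(W) = 4*W (y(W) = 3*W + W = 4*W)
w(H) = -8 (w(H) = 2*(-4) = -8)
h(R, M) = 44 - M
T(G) = -48 - 4*G (T(G) = (-48 - 1*0) - 4*G = (-48 + 0) - 4*G = -48 - 4*G)
T(217) + h(w(-6), 112) = (-48 - 4*217) + (44 - 1*112) = (-48 - 868) + (44 - 112) = -916 - 68 = -984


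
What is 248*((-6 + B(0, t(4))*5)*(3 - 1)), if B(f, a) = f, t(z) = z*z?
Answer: -2976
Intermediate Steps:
t(z) = z²
248*((-6 + B(0, t(4))*5)*(3 - 1)) = 248*((-6 + 0*5)*(3 - 1)) = 248*((-6 + 0)*2) = 248*(-6*2) = 248*(-12) = -2976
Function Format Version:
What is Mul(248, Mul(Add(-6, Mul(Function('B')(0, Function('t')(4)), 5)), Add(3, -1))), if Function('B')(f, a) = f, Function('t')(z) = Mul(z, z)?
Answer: -2976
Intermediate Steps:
Function('t')(z) = Pow(z, 2)
Mul(248, Mul(Add(-6, Mul(Function('B')(0, Function('t')(4)), 5)), Add(3, -1))) = Mul(248, Mul(Add(-6, Mul(0, 5)), Add(3, -1))) = Mul(248, Mul(Add(-6, 0), 2)) = Mul(248, Mul(-6, 2)) = Mul(248, -12) = -2976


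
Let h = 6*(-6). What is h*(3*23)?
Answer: -2484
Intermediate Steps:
h = -36
h*(3*23) = -108*23 = -36*69 = -2484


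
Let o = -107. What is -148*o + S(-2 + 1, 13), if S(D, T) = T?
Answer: 15849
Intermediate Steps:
-148*o + S(-2 + 1, 13) = -148*(-107) + 13 = 15836 + 13 = 15849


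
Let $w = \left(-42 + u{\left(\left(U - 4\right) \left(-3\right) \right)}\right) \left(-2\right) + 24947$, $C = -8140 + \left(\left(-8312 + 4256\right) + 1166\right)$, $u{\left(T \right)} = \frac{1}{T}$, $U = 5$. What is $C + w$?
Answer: $\frac{42005}{3} \approx 14002.0$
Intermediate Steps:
$C = -11030$ ($C = -8140 + \left(-4056 + 1166\right) = -8140 - 2890 = -11030$)
$w = \frac{75095}{3}$ ($w = \left(-42 + \frac{1}{\left(5 - 4\right) \left(-3\right)}\right) \left(-2\right) + 24947 = \left(-42 + \frac{1}{1 \left(-3\right)}\right) \left(-2\right) + 24947 = \left(-42 + \frac{1}{-3}\right) \left(-2\right) + 24947 = \left(-42 - \frac{1}{3}\right) \left(-2\right) + 24947 = \left(- \frac{127}{3}\right) \left(-2\right) + 24947 = \frac{254}{3} + 24947 = \frac{75095}{3} \approx 25032.0$)
$C + w = -11030 + \frac{75095}{3} = \frac{42005}{3}$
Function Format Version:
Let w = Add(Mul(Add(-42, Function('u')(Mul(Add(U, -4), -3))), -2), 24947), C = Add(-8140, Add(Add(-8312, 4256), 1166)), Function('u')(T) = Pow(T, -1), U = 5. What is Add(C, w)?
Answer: Rational(42005, 3) ≈ 14002.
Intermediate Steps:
C = -11030 (C = Add(-8140, Add(-4056, 1166)) = Add(-8140, -2890) = -11030)
w = Rational(75095, 3) (w = Add(Mul(Add(-42, Pow(Mul(Add(5, -4), -3), -1)), -2), 24947) = Add(Mul(Add(-42, Pow(Mul(1, -3), -1)), -2), 24947) = Add(Mul(Add(-42, Pow(-3, -1)), -2), 24947) = Add(Mul(Add(-42, Rational(-1, 3)), -2), 24947) = Add(Mul(Rational(-127, 3), -2), 24947) = Add(Rational(254, 3), 24947) = Rational(75095, 3) ≈ 25032.)
Add(C, w) = Add(-11030, Rational(75095, 3)) = Rational(42005, 3)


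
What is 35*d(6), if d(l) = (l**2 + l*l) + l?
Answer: 2730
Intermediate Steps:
d(l) = l + 2*l**2 (d(l) = (l**2 + l**2) + l = 2*l**2 + l = l + 2*l**2)
35*d(6) = 35*(6*(1 + 2*6)) = 35*(6*(1 + 12)) = 35*(6*13) = 35*78 = 2730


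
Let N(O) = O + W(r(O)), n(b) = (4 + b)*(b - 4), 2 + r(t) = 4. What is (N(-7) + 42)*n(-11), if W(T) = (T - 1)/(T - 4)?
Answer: 7245/2 ≈ 3622.5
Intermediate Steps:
r(t) = 2 (r(t) = -2 + 4 = 2)
W(T) = (-1 + T)/(-4 + T)
n(b) = (-4 + b)*(4 + b) (n(b) = (4 + b)*(-4 + b) = (-4 + b)*(4 + b))
N(O) = -1/2 + O (N(O) = O + (-1 + 2)/(-4 + 2) = O + 1/(-2) = O - 1/2*1 = O - 1/2 = -1/2 + O)
(N(-7) + 42)*n(-11) = ((-1/2 - 7) + 42)*(-16 + (-11)**2) = (-15/2 + 42)*(-16 + 121) = (69/2)*105 = 7245/2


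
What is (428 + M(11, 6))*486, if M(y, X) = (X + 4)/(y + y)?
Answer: 2290518/11 ≈ 2.0823e+5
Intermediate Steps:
M(y, X) = (4 + X)/(2*y) (M(y, X) = (4 + X)/((2*y)) = (4 + X)*(1/(2*y)) = (4 + X)/(2*y))
(428 + M(11, 6))*486 = (428 + (½)*(4 + 6)/11)*486 = (428 + (½)*(1/11)*10)*486 = (428 + 5/11)*486 = (4713/11)*486 = 2290518/11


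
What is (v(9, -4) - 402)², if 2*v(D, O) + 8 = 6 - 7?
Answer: 660969/4 ≈ 1.6524e+5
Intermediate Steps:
v(D, O) = -9/2 (v(D, O) = -4 + (6 - 7)/2 = -4 + (½)*(-1) = -4 - ½ = -9/2)
(v(9, -4) - 402)² = (-9/2 - 402)² = (-813/2)² = 660969/4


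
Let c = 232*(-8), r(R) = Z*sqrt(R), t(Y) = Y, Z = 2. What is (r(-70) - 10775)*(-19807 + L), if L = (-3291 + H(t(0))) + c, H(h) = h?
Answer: 268879350 - 49908*I*sqrt(70) ≈ 2.6888e+8 - 4.1756e+5*I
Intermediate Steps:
r(R) = 2*sqrt(R)
c = -1856
L = -5147 (L = (-3291 + 0) - 1856 = -3291 - 1856 = -5147)
(r(-70) - 10775)*(-19807 + L) = (2*sqrt(-70) - 10775)*(-19807 - 5147) = (2*(I*sqrt(70)) - 10775)*(-24954) = (2*I*sqrt(70) - 10775)*(-24954) = (-10775 + 2*I*sqrt(70))*(-24954) = 268879350 - 49908*I*sqrt(70)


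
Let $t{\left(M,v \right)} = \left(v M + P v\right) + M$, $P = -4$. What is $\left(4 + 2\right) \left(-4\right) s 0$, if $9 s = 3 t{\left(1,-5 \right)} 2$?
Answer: $0$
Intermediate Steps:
$t{\left(M,v \right)} = M - 4 v + M v$ ($t{\left(M,v \right)} = \left(v M - 4 v\right) + M = \left(M v - 4 v\right) + M = \left(- 4 v + M v\right) + M = M - 4 v + M v$)
$s = \frac{32}{3}$ ($s = \frac{3 \left(1 - -20 + 1 \left(-5\right)\right) 2}{9} = \frac{3 \left(1 + 20 - 5\right) 2}{9} = \frac{3 \cdot 16 \cdot 2}{9} = \frac{48 \cdot 2}{9} = \frac{1}{9} \cdot 96 = \frac{32}{3} \approx 10.667$)
$\left(4 + 2\right) \left(-4\right) s 0 = \left(4 + 2\right) \left(-4\right) \frac{32}{3} \cdot 0 = 6 \left(-4\right) \frac{32}{3} \cdot 0 = \left(-24\right) \frac{32}{3} \cdot 0 = \left(-256\right) 0 = 0$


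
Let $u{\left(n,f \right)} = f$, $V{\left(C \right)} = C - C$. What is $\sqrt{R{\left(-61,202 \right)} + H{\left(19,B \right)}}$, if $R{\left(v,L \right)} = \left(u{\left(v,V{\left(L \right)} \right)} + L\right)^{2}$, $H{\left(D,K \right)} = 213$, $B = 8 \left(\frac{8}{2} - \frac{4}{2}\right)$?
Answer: $\sqrt{41017} \approx 202.53$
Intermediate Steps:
$V{\left(C \right)} = 0$
$B = 16$ ($B = 8 \left(8 \cdot \frac{1}{2} - 2\right) = 8 \left(4 - 2\right) = 8 \cdot 2 = 16$)
$R{\left(v,L \right)} = L^{2}$ ($R{\left(v,L \right)} = \left(0 + L\right)^{2} = L^{2}$)
$\sqrt{R{\left(-61,202 \right)} + H{\left(19,B \right)}} = \sqrt{202^{2} + 213} = \sqrt{40804 + 213} = \sqrt{41017}$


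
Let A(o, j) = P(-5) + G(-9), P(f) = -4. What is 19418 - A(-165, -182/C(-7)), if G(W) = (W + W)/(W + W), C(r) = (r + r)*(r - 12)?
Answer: 19421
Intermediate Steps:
C(r) = 2*r*(-12 + r) (C(r) = (2*r)*(-12 + r) = 2*r*(-12 + r))
G(W) = 1 (G(W) = (2*W)/((2*W)) = (2*W)*(1/(2*W)) = 1)
A(o, j) = -3 (A(o, j) = -4 + 1 = -3)
19418 - A(-165, -182/C(-7)) = 19418 - 1*(-3) = 19418 + 3 = 19421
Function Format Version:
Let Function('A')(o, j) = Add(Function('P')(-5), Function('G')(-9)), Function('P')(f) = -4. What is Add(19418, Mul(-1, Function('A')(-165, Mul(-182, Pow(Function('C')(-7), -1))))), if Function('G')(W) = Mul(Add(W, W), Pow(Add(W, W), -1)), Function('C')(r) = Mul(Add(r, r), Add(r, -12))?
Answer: 19421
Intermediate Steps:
Function('C')(r) = Mul(2, r, Add(-12, r)) (Function('C')(r) = Mul(Mul(2, r), Add(-12, r)) = Mul(2, r, Add(-12, r)))
Function('G')(W) = 1 (Function('G')(W) = Mul(Mul(2, W), Pow(Mul(2, W), -1)) = Mul(Mul(2, W), Mul(Rational(1, 2), Pow(W, -1))) = 1)
Function('A')(o, j) = -3 (Function('A')(o, j) = Add(-4, 1) = -3)
Add(19418, Mul(-1, Function('A')(-165, Mul(-182, Pow(Function('C')(-7), -1))))) = Add(19418, Mul(-1, -3)) = Add(19418, 3) = 19421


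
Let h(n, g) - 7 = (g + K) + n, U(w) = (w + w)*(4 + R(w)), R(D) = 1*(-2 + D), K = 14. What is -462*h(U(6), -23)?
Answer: -43428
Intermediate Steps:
R(D) = -2 + D
U(w) = 2*w*(2 + w) (U(w) = (w + w)*(4 + (-2 + w)) = (2*w)*(2 + w) = 2*w*(2 + w))
h(n, g) = 21 + g + n (h(n, g) = 7 + ((g + 14) + n) = 7 + ((14 + g) + n) = 7 + (14 + g + n) = 21 + g + n)
-462*h(U(6), -23) = -462*(21 - 23 + 2*6*(2 + 6)) = -462*(21 - 23 + 2*6*8) = -462*(21 - 23 + 96) = -462*94 = -43428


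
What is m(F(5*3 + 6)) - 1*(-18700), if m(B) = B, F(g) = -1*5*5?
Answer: 18675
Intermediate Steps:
F(g) = -25 (F(g) = -5*5 = -25)
m(F(5*3 + 6)) - 1*(-18700) = -25 - 1*(-18700) = -25 + 18700 = 18675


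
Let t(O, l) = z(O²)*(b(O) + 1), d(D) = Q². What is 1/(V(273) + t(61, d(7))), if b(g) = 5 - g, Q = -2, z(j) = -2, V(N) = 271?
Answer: 1/381 ≈ 0.0026247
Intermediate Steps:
d(D) = 4 (d(D) = (-2)² = 4)
t(O, l) = -12 + 2*O (t(O, l) = -2*((5 - O) + 1) = -2*(6 - O) = -12 + 2*O)
1/(V(273) + t(61, d(7))) = 1/(271 + (-12 + 2*61)) = 1/(271 + (-12 + 122)) = 1/(271 + 110) = 1/381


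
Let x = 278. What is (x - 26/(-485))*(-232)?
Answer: -31286592/485 ≈ -64508.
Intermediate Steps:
(x - 26/(-485))*(-232) = (278 - 26/(-485))*(-232) = (278 - 26*(-1/485))*(-232) = (278 + 26/485)*(-232) = (134856/485)*(-232) = -31286592/485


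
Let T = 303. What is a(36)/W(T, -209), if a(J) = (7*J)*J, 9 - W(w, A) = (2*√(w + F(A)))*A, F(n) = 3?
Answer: -9072/5940607 + 1264032*√34/5940607 ≈ 1.2392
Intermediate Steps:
W(w, A) = 9 - 2*A*√(3 + w) (W(w, A) = 9 - 2*√(w + 3)*A = 9 - 2*√(3 + w)*A = 9 - 2*A*√(3 + w))
a(J) = 7*J²
a(36)/W(T, -209) = (7*36²)/(9 - 2*(-209)*√(3 + 303)) = (7*1296)/(9 - 2*(-209)*√306) = 9072/(9 - 2*(-209)*3*√34) = 9072/(9 + 1254*√34)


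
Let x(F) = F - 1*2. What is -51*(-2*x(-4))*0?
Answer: 0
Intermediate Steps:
x(F) = -2 + F (x(F) = F - 2 = -2 + F)
-51*(-2*x(-4))*0 = -51*(-2*(-2 - 4))*0 = -51*(-2*(-6))*0 = -612*0 = -51*0 = 0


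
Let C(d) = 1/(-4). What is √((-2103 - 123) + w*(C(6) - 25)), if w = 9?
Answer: I*√9813/2 ≈ 49.53*I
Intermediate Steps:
C(d) = -¼
√((-2103 - 123) + w*(C(6) - 25)) = √((-2103 - 123) + 9*(-¼ - 25)) = √(-2226 + 9*(-101/4)) = √(-2226 - 909/4) = √(-9813/4) = I*√9813/2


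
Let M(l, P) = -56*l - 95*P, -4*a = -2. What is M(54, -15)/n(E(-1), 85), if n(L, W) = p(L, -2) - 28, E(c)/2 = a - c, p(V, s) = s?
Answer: 533/10 ≈ 53.300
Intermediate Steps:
a = ½ (a = -¼*(-2) = ½ ≈ 0.50000)
E(c) = 1 - 2*c (E(c) = 2*(½ - c) = 1 - 2*c)
n(L, W) = -30 (n(L, W) = -2 - 28 = -30)
M(l, P) = -95*P - 56*l
M(54, -15)/n(E(-1), 85) = (-95*(-15) - 56*54)/(-30) = (1425 - 3024)*(-1/30) = -1599*(-1/30) = 533/10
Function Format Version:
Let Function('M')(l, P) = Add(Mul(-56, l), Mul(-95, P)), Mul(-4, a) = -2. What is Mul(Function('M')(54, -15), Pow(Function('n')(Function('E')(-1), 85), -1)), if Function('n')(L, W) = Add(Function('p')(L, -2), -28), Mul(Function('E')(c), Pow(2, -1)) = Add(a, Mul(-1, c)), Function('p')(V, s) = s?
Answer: Rational(533, 10) ≈ 53.300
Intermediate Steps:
a = Rational(1, 2) (a = Mul(Rational(-1, 4), -2) = Rational(1, 2) ≈ 0.50000)
Function('E')(c) = Add(1, Mul(-2, c)) (Function('E')(c) = Mul(2, Add(Rational(1, 2), Mul(-1, c))) = Add(1, Mul(-2, c)))
Function('n')(L, W) = -30 (Function('n')(L, W) = Add(-2, -28) = -30)
Function('M')(l, P) = Add(Mul(-95, P), Mul(-56, l))
Mul(Function('M')(54, -15), Pow(Function('n')(Function('E')(-1), 85), -1)) = Mul(Add(Mul(-95, -15), Mul(-56, 54)), Pow(-30, -1)) = Mul(Add(1425, -3024), Rational(-1, 30)) = Mul(-1599, Rational(-1, 30)) = Rational(533, 10)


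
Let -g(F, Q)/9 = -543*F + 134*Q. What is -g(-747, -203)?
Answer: 3405771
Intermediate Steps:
g(F, Q) = -1206*Q + 4887*F (g(F, Q) = -9*(-543*F + 134*Q) = -1206*Q + 4887*F)
-g(-747, -203) = -(-1206*(-203) + 4887*(-747)) = -(244818 - 3650589) = -1*(-3405771) = 3405771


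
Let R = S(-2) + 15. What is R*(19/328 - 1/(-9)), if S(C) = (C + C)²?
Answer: 15469/2952 ≈ 5.2402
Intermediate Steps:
S(C) = 4*C² (S(C) = (2*C)² = 4*C²)
R = 31 (R = 4*(-2)² + 15 = 4*4 + 15 = 16 + 15 = 31)
R*(19/328 - 1/(-9)) = 31*(19/328 - 1/(-9)) = 31*(19*(1/328) - 1*(-⅑)) = 31*(19/328 + ⅑) = 31*(499/2952) = 15469/2952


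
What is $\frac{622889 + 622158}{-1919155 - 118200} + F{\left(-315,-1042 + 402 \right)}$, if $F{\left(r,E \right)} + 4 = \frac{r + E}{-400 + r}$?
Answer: $- \frac{954273976}{291341765} \approx -3.2754$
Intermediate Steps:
$F{\left(r,E \right)} = -4 + \frac{E + r}{-400 + r}$ ($F{\left(r,E \right)} = -4 + \frac{r + E}{-400 + r} = -4 + \frac{E + r}{-400 + r}$)
$\frac{622889 + 622158}{-1919155 - 118200} + F{\left(-315,-1042 + 402 \right)} = \frac{622889 + 622158}{-1919155 - 118200} + \frac{1600 + \left(-1042 + 402\right) - -945}{-400 - 315} = \frac{1245047}{-2037355} + \frac{1600 - 640 + 945}{-715} = 1245047 \left(- \frac{1}{2037355}\right) - \frac{381}{143} = - \frac{1245047}{2037355} - \frac{381}{143} = - \frac{954273976}{291341765}$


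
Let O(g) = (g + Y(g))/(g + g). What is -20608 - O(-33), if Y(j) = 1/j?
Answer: -22442657/1089 ≈ -20609.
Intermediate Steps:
O(g) = (g + 1/g)/(2*g) (O(g) = (g + 1/g)/(g + g) = (g + 1/g)/((2*g)) = (g + 1/g)*(1/(2*g)) = (g + 1/g)/(2*g))
-20608 - O(-33) = -20608 - (1 + (-33)²)/(2*(-33)²) = -20608 - (1 + 1089)/(2*1089) = -20608 - 1090/(2*1089) = -20608 - 1*545/1089 = -20608 - 545/1089 = -22442657/1089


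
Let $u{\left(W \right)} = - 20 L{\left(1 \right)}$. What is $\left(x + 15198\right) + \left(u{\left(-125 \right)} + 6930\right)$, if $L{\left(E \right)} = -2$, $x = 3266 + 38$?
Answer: $25472$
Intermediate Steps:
$x = 3304$
$u{\left(W \right)} = 40$ ($u{\left(W \right)} = \left(-20\right) \left(-2\right) = 40$)
$\left(x + 15198\right) + \left(u{\left(-125 \right)} + 6930\right) = \left(3304 + 15198\right) + \left(40 + 6930\right) = 18502 + 6970 = 25472$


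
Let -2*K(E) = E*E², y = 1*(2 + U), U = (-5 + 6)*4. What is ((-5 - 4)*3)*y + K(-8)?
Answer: 94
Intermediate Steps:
U = 4 (U = 1*4 = 4)
y = 6 (y = 1*(2 + 4) = 1*6 = 6)
K(E) = -E³/2 (K(E) = -E*E²/2 = -E³/2)
((-5 - 4)*3)*y + K(-8) = ((-5 - 4)*3)*6 - ½*(-8)³ = -9*3*6 - ½*(-512) = -27*6 + 256 = -162 + 256 = 94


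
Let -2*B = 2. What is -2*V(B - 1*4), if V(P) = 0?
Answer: 0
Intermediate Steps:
B = -1 (B = -½*2 = -1)
-2*V(B - 1*4) = -2*0 = 0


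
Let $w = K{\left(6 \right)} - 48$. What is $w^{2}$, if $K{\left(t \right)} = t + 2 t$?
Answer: $900$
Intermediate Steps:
$K{\left(t \right)} = 3 t$
$w = -30$ ($w = 3 \cdot 6 - 48 = 18 - 48 = -30$)
$w^{2} = \left(-30\right)^{2} = 900$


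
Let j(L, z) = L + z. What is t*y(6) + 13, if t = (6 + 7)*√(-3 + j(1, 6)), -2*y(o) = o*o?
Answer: -455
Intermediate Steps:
y(o) = -o²/2 (y(o) = -o*o/2 = -o²/2)
t = 26 (t = (6 + 7)*√(-3 + (1 + 6)) = 13*√(-3 + 7) = 13*√4 = 13*2 = 26)
t*y(6) + 13 = 26*(-½*6²) + 13 = 26*(-½*36) + 13 = 26*(-18) + 13 = -468 + 13 = -455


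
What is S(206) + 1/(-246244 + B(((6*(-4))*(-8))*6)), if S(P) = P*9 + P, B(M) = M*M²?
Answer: 3148869781841/1528577564 ≈ 2060.0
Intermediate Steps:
B(M) = M³
S(P) = 10*P (S(P) = 9*P + P = 10*P)
S(206) + 1/(-246244 + B(((6*(-4))*(-8))*6)) = 10*206 + 1/(-246244 + (((6*(-4))*(-8))*6)³) = 2060 + 1/(-246244 + (-24*(-8)*6)³) = 2060 + 1/(-246244 + (192*6)³) = 2060 + 1/(-246244 + 1152³) = 2060 + 1/(-246244 + 1528823808) = 2060 + 1/1528577564 = 3148869781841/1528577564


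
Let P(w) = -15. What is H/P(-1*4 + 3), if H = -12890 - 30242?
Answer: 43132/15 ≈ 2875.5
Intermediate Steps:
H = -43132
H/P(-1*4 + 3) = -43132/(-15) = -43132*(-1/15) = 43132/15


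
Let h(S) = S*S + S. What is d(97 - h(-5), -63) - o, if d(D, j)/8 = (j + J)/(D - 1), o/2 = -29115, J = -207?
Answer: 1105830/19 ≈ 58202.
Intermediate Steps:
o = -58230 (o = 2*(-29115) = -58230)
h(S) = S + S**2 (h(S) = S**2 + S = S + S**2)
d(D, j) = 8*(-207 + j)/(-1 + D) (d(D, j) = 8*((j - 207)/(D - 1)) = 8*((-207 + j)/(-1 + D)) = 8*(-207 + j)/(-1 + D))
d(97 - h(-5), -63) - o = 8*(-207 - 63)/(-1 + (97 - (-5)*(1 - 5))) - 1*(-58230) = 8*(-270)/(-1 + (97 - (-5)*(-4))) + 58230 = 8*(-270)/(-1 + (97 - 1*20)) + 58230 = 8*(-270)/(-1 + (97 - 20)) + 58230 = 8*(-270)/(-1 + 77) + 58230 = 8*(-270)/76 + 58230 = 8*(1/76)*(-270) + 58230 = -540/19 + 58230 = 1105830/19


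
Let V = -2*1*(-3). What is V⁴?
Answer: 1296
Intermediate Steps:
V = 6 (V = -2*(-3) = 6)
V⁴ = 6⁴ = 1296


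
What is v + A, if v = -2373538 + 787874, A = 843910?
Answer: -741754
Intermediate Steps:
v = -1585664
v + A = -1585664 + 843910 = -741754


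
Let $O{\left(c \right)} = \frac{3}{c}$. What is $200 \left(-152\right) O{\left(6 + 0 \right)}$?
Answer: $-15200$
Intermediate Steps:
$200 \left(-152\right) O{\left(6 + 0 \right)} = 200 \left(-152\right) \frac{3}{6 + 0} = - 30400 \cdot \frac{3}{6} = - 30400 \cdot 3 \cdot \frac{1}{6} = \left(-30400\right) \frac{1}{2} = -15200$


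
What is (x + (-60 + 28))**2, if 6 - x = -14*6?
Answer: 3364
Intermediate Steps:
x = 90 (x = 6 - (-14)*6 = 6 - 1*(-84) = 6 + 84 = 90)
(x + (-60 + 28))**2 = (90 + (-60 + 28))**2 = (90 - 32)**2 = 58**2 = 3364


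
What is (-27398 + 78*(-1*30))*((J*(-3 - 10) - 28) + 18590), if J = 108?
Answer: -510244604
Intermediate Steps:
(-27398 + 78*(-1*30))*((J*(-3 - 10) - 28) + 18590) = (-27398 + 78*(-1*30))*((108*(-3 - 10) - 28) + 18590) = (-27398 + 78*(-30))*((108*(-13) - 28) + 18590) = (-27398 - 2340)*((-1404 - 28) + 18590) = -29738*(-1432 + 18590) = -29738*17158 = -510244604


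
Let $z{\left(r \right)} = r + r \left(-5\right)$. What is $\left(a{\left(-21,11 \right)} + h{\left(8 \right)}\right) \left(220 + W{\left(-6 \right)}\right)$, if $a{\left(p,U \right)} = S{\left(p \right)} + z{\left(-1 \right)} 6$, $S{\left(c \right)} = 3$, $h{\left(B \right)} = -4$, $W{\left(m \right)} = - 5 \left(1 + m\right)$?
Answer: $5635$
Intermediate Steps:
$W{\left(m \right)} = -5 - 5 m$
$z{\left(r \right)} = - 4 r$ ($z{\left(r \right)} = r - 5 r = - 4 r$)
$a{\left(p,U \right)} = 27$ ($a{\left(p,U \right)} = 3 + \left(-4\right) \left(-1\right) 6 = 3 + 4 \cdot 6 = 3 + 24 = 27$)
$\left(a{\left(-21,11 \right)} + h{\left(8 \right)}\right) \left(220 + W{\left(-6 \right)}\right) = \left(27 - 4\right) \left(220 - -25\right) = 23 \left(220 + \left(-5 + 30\right)\right) = 23 \left(220 + 25\right) = 23 \cdot 245 = 5635$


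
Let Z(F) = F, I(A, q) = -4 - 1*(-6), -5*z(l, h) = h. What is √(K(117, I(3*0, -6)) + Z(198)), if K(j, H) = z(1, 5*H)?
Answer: 14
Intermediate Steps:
z(l, h) = -h/5
I(A, q) = 2 (I(A, q) = -4 + 6 = 2)
K(j, H) = -H
√(K(117, I(3*0, -6)) + Z(198)) = √(-1*2 + 198) = √(-2 + 198) = √196 = 14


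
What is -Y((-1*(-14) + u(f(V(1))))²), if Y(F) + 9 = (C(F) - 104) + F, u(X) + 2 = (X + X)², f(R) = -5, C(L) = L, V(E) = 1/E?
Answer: -24975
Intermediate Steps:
u(X) = -2 + 4*X² (u(X) = -2 + (X + X)² = -2 + (2*X)² = -2 + 4*X²)
Y(F) = -113 + 2*F (Y(F) = -9 + ((F - 104) + F) = -9 + ((-104 + F) + F) = -9 + (-104 + 2*F) = -113 + 2*F)
-Y((-1*(-14) + u(f(V(1))))²) = -(-113 + 2*(-1*(-14) + (-2 + 4*(-5)²))²) = -(-113 + 2*(14 + (-2 + 4*25))²) = -(-113 + 2*(14 + (-2 + 100))²) = -(-113 + 2*(14 + 98)²) = -(-113 + 2*112²) = -(-113 + 2*12544) = -(-113 + 25088) = -1*24975 = -24975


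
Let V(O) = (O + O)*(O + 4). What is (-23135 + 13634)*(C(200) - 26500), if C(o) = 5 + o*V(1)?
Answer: 232726995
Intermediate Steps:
V(O) = 2*O*(4 + O) (V(O) = (2*O)*(4 + O) = 2*O*(4 + O))
C(o) = 5 + 10*o (C(o) = 5 + o*(2*1*(4 + 1)) = 5 + o*(2*1*5) = 5 + o*10 = 5 + 10*o)
(-23135 + 13634)*(C(200) - 26500) = (-23135 + 13634)*((5 + 10*200) - 26500) = -9501*((5 + 2000) - 26500) = -9501*(2005 - 26500) = -9501*(-24495) = 232726995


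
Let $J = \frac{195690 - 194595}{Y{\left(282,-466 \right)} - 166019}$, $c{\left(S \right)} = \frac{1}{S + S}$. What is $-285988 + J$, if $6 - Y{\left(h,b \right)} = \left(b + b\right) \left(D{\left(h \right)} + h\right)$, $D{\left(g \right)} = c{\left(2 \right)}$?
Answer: $- \frac{9251139459}{32348} \approx -2.8599 \cdot 10^{5}$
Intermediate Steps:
$c{\left(S \right)} = \frac{1}{2 S}$
$D{\left(g \right)} = \frac{1}{4}$ ($D{\left(g \right)} = \frac{1}{2 \cdot 2} = \frac{1}{2} \cdot \frac{1}{2} = \frac{1}{4}$)
$Y{\left(h,b \right)} = 6 - 2 b \left(\frac{1}{4} + h\right)$ ($Y{\left(h,b \right)} = 6 - \left(b + b\right) \left(\frac{1}{4} + h\right) = 6 - 2 b \left(\frac{1}{4} + h\right)$)
$J = \frac{365}{32348}$ ($J = \frac{195690 - 194595}{\left(6 - -233 - \left(-932\right) 282\right) - 166019} = \frac{1095}{\left(6 + 233 + 262824\right) - 166019} = \frac{1095}{263063 - 166019} = \frac{1095}{97044} = 1095 \cdot \frac{1}{97044} = \frac{365}{32348} \approx 0.011284$)
$-285988 + J = -285988 + \frac{365}{32348} = - \frac{9251139459}{32348}$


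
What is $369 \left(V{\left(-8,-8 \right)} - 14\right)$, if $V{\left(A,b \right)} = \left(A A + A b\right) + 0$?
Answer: $42066$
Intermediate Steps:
$V{\left(A,b \right)} = A^{2} + A b$ ($V{\left(A,b \right)} = \left(A^{2} + A b\right) + 0 = A^{2} + A b$)
$369 \left(V{\left(-8,-8 \right)} - 14\right) = 369 \left(- 8 \left(-8 - 8\right) - 14\right) = 369 \left(\left(-8\right) \left(-16\right) - 14\right) = 369 \left(128 - 14\right) = 369 \cdot 114 = 42066$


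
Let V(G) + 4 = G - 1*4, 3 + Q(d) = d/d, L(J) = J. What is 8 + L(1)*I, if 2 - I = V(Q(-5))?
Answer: 20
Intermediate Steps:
Q(d) = -2 (Q(d) = -3 + d/d = -3 + 1 = -2)
V(G) = -8 + G (V(G) = -4 + (G - 1*4) = -4 + (G - 4) = -4 + (-4 + G) = -8 + G)
I = 12 (I = 2 - (-8 - 2) = 2 - 1*(-10) = 2 + 10 = 12)
8 + L(1)*I = 8 + 1*12 = 8 + 12 = 20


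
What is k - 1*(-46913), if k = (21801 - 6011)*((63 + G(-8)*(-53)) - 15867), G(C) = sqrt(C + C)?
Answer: -249498247 - 3347480*I ≈ -2.495e+8 - 3.3475e+6*I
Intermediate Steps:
G(C) = sqrt(2)*sqrt(C) (G(C) = sqrt(2*C) = sqrt(2)*sqrt(C))
k = -249545160 - 3347480*I (k = (21801 - 6011)*((63 + (sqrt(2)*sqrt(-8))*(-53)) - 15867) = 15790*((63 + (sqrt(2)*(2*I*sqrt(2)))*(-53)) - 15867) = 15790*((63 + (4*I)*(-53)) - 15867) = 15790*((63 - 212*I) - 15867) = 15790*(-15804 - 212*I) = -249545160 - 3347480*I ≈ -2.4955e+8 - 3.3475e+6*I)
k - 1*(-46913) = (-249545160 - 3347480*I) - 1*(-46913) = (-249545160 - 3347480*I) + 46913 = -249498247 - 3347480*I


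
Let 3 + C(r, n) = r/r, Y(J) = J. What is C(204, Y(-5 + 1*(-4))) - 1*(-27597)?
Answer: 27595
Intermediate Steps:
C(r, n) = -2 (C(r, n) = -3 + r/r = -3 + 1 = -2)
C(204, Y(-5 + 1*(-4))) - 1*(-27597) = -2 - 1*(-27597) = -2 + 27597 = 27595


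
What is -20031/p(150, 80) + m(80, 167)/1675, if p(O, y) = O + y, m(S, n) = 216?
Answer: -6700449/77050 ≈ -86.962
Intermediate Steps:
-20031/p(150, 80) + m(80, 167)/1675 = -20031/(150 + 80) + 216/1675 = -20031/230 + 216*(1/1675) = -20031*1/230 + 216/1675 = -20031/230 + 216/1675 = -6700449/77050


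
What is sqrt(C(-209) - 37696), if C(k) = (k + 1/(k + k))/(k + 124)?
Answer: I*sqrt(164649157090)/2090 ≈ 194.15*I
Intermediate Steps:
C(k) = (k + 1/(2*k))/(124 + k)
sqrt(C(-209) - 37696) = sqrt((1/2 + (-209)**2)/((-209)*(124 - 209)) - 37696) = sqrt(-1/209*(1/2 + 43681)/(-85) - 37696) = sqrt(-1/209*(-1/85)*87363/2 - 37696) = sqrt(5139/2090 - 37696) = sqrt(-78779501/2090) = I*sqrt(164649157090)/2090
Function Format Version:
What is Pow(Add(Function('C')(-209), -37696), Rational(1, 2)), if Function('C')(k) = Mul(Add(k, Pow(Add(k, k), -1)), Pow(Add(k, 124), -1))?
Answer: Mul(Rational(1, 2090), I, Pow(164649157090, Rational(1, 2))) ≈ Mul(194.15, I)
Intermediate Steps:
Function('C')(k) = Mul(Pow(Add(124, k), -1), Add(k, Mul(Rational(1, 2), Pow(k, -1)))) (Function('C')(k) = Mul(Add(k, Pow(Mul(2, k), -1)), Pow(Add(124, k), -1)) = Mul(Add(k, Mul(Rational(1, 2), Pow(k, -1))), Pow(Add(124, k), -1)) = Mul(Pow(Add(124, k), -1), Add(k, Mul(Rational(1, 2), Pow(k, -1)))))
Pow(Add(Function('C')(-209), -37696), Rational(1, 2)) = Pow(Add(Mul(Pow(-209, -1), Pow(Add(124, -209), -1), Add(Rational(1, 2), Pow(-209, 2))), -37696), Rational(1, 2)) = Pow(Add(Mul(Rational(-1, 209), Pow(-85, -1), Add(Rational(1, 2), 43681)), -37696), Rational(1, 2)) = Pow(Add(Mul(Rational(-1, 209), Rational(-1, 85), Rational(87363, 2)), -37696), Rational(1, 2)) = Pow(Add(Rational(5139, 2090), -37696), Rational(1, 2)) = Pow(Rational(-78779501, 2090), Rational(1, 2)) = Mul(Rational(1, 2090), I, Pow(164649157090, Rational(1, 2)))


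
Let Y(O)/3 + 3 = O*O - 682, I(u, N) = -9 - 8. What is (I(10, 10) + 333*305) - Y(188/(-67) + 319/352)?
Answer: 476185871821/4596736 ≈ 1.0359e+5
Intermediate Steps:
I(u, N) = -17
Y(O) = -2055 + 3*O**2 (Y(O) = -9 + 3*(O*O - 682) = -9 + 3*(O**2 - 682) = -9 + 3*(-682 + O**2) = -9 + (-2046 + 3*O**2) = -2055 + 3*O**2)
(I(10, 10) + 333*305) - Y(188/(-67) + 319/352) = (-17 + 333*305) - (-2055 + 3*(188/(-67) + 319/352)**2) = (-17 + 101565) - (-2055 + 3*(188*(-1/67) + 319*(1/352))**2) = 101548 - (-2055 + 3*(-188/67 + 29/32)**2) = 101548 - (-2055 + 3*(-4073/2144)**2) = 101548 - (-2055 + 3*(16589329/4596736)) = 101548 - (-2055 + 49767987/4596736) = 101548 - 1*(-9396524493/4596736) = 101548 + 9396524493/4596736 = 476185871821/4596736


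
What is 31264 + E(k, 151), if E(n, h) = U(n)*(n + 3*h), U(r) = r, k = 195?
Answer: 157624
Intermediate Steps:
E(n, h) = n*(n + 3*h)
31264 + E(k, 151) = 31264 + 195*(195 + 3*151) = 31264 + 195*(195 + 453) = 31264 + 195*648 = 31264 + 126360 = 157624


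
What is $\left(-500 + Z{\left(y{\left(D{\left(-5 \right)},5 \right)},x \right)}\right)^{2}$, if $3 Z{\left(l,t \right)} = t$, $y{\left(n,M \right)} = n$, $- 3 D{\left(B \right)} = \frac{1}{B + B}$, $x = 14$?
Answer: $\frac{2208196}{9} \approx 2.4536 \cdot 10^{5}$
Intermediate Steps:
$D{\left(B \right)} = - \frac{1}{6 B}$ ($D{\left(B \right)} = - \frac{1}{3 \left(B + B\right)} = - \frac{1}{3 \cdot 2 B} = - \frac{\frac{1}{2} \frac{1}{B}}{3} = - \frac{1}{6 B}$)
$Z{\left(l,t \right)} = \frac{t}{3}$
$\left(-500 + Z{\left(y{\left(D{\left(-5 \right)},5 \right)},x \right)}\right)^{2} = \left(-500 + \frac{1}{3} \cdot 14\right)^{2} = \left(-500 + \frac{14}{3}\right)^{2} = \left(- \frac{1486}{3}\right)^{2} = \frac{2208196}{9}$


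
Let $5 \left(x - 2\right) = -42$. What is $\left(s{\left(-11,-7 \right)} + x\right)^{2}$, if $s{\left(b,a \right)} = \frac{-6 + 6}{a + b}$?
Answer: $\frac{1024}{25} \approx 40.96$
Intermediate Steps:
$x = - \frac{32}{5}$ ($x = 2 + \frac{1}{5} \left(-42\right) = 2 - \frac{42}{5} = - \frac{32}{5} \approx -6.4$)
$s{\left(b,a \right)} = 0$ ($s{\left(b,a \right)} = \frac{0}{a + b} = 0$)
$\left(s{\left(-11,-7 \right)} + x\right)^{2} = \left(0 - \frac{32}{5}\right)^{2} = \left(- \frac{32}{5}\right)^{2} = \frac{1024}{25}$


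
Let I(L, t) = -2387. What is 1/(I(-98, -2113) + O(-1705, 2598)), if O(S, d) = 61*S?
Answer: -1/106392 ≈ -9.3992e-6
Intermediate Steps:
1/(I(-98, -2113) + O(-1705, 2598)) = 1/(-2387 + 61*(-1705)) = 1/(-2387 - 104005) = 1/(-106392) = -1/106392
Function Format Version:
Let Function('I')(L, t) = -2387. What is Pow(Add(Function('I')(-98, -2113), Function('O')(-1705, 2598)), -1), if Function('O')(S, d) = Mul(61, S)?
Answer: Rational(-1, 106392) ≈ -9.3992e-6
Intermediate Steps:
Pow(Add(Function('I')(-98, -2113), Function('O')(-1705, 2598)), -1) = Pow(Add(-2387, Mul(61, -1705)), -1) = Pow(Add(-2387, -104005), -1) = Pow(-106392, -1) = Rational(-1, 106392)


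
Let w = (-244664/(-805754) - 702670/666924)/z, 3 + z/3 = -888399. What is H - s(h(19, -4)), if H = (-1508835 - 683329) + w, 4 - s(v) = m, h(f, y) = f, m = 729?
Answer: -41297655084646442983795/18844994126987676 ≈ -2.1914e+6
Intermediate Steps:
z = -2665206 (z = -9 + 3*(-888399) = -9 - 2665197 = -2665206)
s(v) = -725 (s(v) = 4 - 1*729 = 4 - 729 = -725)
w = 5302721969/18844994126987676 (w = (-244664/(-805754) - 702670/666924)/(-2665206) = (-244664*(-1/805754) - 702670*1/666924)*(-1/2665206) = (122332/402877 - 351335/333462)*(-1/2665206) = -100751717411/134344170174*(-1/2665206) = 5302721969/18844994126987676 ≈ 2.8139e-7)
H = -41311317705388509048895/18844994126987676 (H = (-1508835 - 683329) + 5302721969/18844994126987676 = -2192164 + 5302721969/18844994126987676 = -41311317705388509048895/18844994126987676 ≈ -2.1922e+6)
H - s(h(19, -4)) = -41311317705388509048895/18844994126987676 - 1*(-725) = -41311317705388509048895/18844994126987676 + 725 = -41297655084646442983795/18844994126987676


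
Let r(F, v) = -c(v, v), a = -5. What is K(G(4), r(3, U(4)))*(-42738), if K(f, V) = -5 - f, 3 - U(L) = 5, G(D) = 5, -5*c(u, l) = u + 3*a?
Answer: 427380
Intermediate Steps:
c(u, l) = 3 - u/5 (c(u, l) = -(u + 3*(-5))/5 = -(u - 15)/5 = -(-15 + u)/5 = 3 - u/5)
U(L) = -2 (U(L) = 3 - 1*5 = 3 - 5 = -2)
r(F, v) = -3 + v/5 (r(F, v) = -(3 - v/5) = -3 + v/5)
K(G(4), r(3, U(4)))*(-42738) = (-5 - 1*5)*(-42738) = (-5 - 5)*(-42738) = -10*(-42738) = 427380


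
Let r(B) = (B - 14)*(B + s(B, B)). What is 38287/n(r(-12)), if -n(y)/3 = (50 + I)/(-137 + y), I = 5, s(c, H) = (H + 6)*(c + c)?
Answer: 136646303/165 ≈ 8.2816e+5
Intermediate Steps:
s(c, H) = 2*c*(6 + H) (s(c, H) = (6 + H)*(2*c) = 2*c*(6 + H))
r(B) = (-14 + B)*(B + 2*B*(6 + B)) (r(B) = (B - 14)*(B + 2*B*(6 + B)) = (-14 + B)*(B + 2*B*(6 + B)))
n(y) = -165/(-137 + y) (n(y) = -3*(50 + 5)/(-137 + y) = -165/(-137 + y))
38287/n(r(-12)) = 38287/((-165/(-137 - 12*(-182 - 15*(-12) + 2*(-12)**2)))) = 38287/((-165/(-137 - 12*(-182 + 180 + 2*144)))) = 38287/((-165/(-137 - 12*(-182 + 180 + 288)))) = 38287/((-165/(-137 - 12*286))) = 38287/((-165/(-137 - 3432))) = 38287/((-165/(-3569))) = 38287/((-165*(-1/3569))) = 38287/(165/3569) = 38287*(3569/165) = 136646303/165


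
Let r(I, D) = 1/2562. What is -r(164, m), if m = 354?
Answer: -1/2562 ≈ -0.00039032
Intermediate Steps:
r(I, D) = 1/2562
-r(164, m) = -1*1/2562 = -1/2562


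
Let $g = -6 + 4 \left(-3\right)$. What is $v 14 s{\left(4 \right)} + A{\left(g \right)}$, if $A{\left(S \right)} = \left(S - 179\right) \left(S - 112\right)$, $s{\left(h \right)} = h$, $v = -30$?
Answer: $23930$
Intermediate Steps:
$g = -18$ ($g = -6 - 12 = -18$)
$A{\left(S \right)} = \left(-179 + S\right) \left(-112 + S\right)$
$v 14 s{\left(4 \right)} + A{\left(g \right)} = \left(-30\right) 14 \cdot 4 + \left(20048 + \left(-18\right)^{2} - -5238\right) = \left(-420\right) 4 + \left(20048 + 324 + 5238\right) = -1680 + 25610 = 23930$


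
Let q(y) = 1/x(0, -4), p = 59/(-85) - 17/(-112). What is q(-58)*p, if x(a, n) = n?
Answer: 5163/38080 ≈ 0.13558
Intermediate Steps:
p = -5163/9520 (p = 59*(-1/85) - 17*(-1/112) = -59/85 + 17/112 = -5163/9520 ≈ -0.54233)
q(y) = -¼ (q(y) = 1/(-4) = -¼)
q(-58)*p = -¼*(-5163/9520) = 5163/38080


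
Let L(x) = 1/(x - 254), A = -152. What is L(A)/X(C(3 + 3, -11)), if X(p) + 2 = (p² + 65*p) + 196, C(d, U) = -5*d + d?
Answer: 1/320740 ≈ 3.1178e-6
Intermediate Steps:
C(d, U) = -4*d
L(x) = 1/(-254 + x)
X(p) = 194 + p² + 65*p (X(p) = -2 + ((p² + 65*p) + 196) = -2 + (196 + p² + 65*p) = 194 + p² + 65*p)
L(A)/X(C(3 + 3, -11)) = 1/((-254 - 152)*(194 + (-4*(3 + 3))² + 65*(-4*(3 + 3)))) = 1/((-406)*(194 + (-4*6)² + 65*(-4*6))) = -1/(406*(194 + (-24)² + 65*(-24))) = -1/(406*(194 + 576 - 1560)) = -1/406/(-790) = -1/406*(-1/790) = 1/320740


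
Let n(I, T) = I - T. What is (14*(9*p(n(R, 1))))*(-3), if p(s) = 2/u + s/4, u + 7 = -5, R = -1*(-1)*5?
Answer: -315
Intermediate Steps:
R = 5 (R = 1*5 = 5)
u = -12 (u = -7 - 5 = -12)
p(s) = -⅙ + s/4 (p(s) = 2/(-12) + s/4 = 2*(-1/12) + s*(¼) = -⅙ + s/4)
(14*(9*p(n(R, 1))))*(-3) = (14*(9*(-⅙ + (5 - 1*1)/4)))*(-3) = (14*(9*(-⅙ + (5 - 1)/4)))*(-3) = (14*(9*(-⅙ + (¼)*4)))*(-3) = (14*(9*(-⅙ + 1)))*(-3) = (14*(9*(⅚)))*(-3) = (14*(15/2))*(-3) = 105*(-3) = -315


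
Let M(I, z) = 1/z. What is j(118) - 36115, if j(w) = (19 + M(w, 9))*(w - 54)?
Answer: -314027/9 ≈ -34892.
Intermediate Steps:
j(w) = -1032 + 172*w/9 (j(w) = (19 + 1/9)*(w - 54) = (19 + ⅑)*(-54 + w) = 172*(-54 + w)/9 = -1032 + 172*w/9)
j(118) - 36115 = (-1032 + (172/9)*118) - 36115 = (-1032 + 20296/9) - 36115 = 11008/9 - 36115 = -314027/9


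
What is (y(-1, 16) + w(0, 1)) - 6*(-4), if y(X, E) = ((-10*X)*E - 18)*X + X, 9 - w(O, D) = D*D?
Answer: -111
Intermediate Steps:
w(O, D) = 9 - D² (w(O, D) = 9 - D*D = 9 - D²)
y(X, E) = X + X*(-18 - 10*E*X) (y(X, E) = (-10*E*X - 18)*X + X = (-18 - 10*E*X)*X + X = X*(-18 - 10*E*X) + X = X + X*(-18 - 10*E*X))
(y(-1, 16) + w(0, 1)) - 6*(-4) = (-1*(-1)*(17 + 10*16*(-1)) + (9 - 1*1²)) - 6*(-4) = (-1*(-1)*(17 - 160) + (9 - 1*1)) + 24 = (-1*(-1)*(-143) + (9 - 1)) + 24 = (-143 + 8) + 24 = -135 + 24 = -111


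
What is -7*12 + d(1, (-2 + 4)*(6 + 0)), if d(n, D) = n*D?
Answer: -72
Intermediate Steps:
d(n, D) = D*n
-7*12 + d(1, (-2 + 4)*(6 + 0)) = -7*12 + ((-2 + 4)*(6 + 0))*1 = -84 + (2*6)*1 = -84 + 12*1 = -84 + 12 = -72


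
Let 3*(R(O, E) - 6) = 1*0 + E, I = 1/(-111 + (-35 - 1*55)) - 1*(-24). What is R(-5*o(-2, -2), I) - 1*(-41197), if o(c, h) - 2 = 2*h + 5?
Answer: 24850232/603 ≈ 41211.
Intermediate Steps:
o(c, h) = 7 + 2*h (o(c, h) = 2 + (2*h + 5) = 2 + (5 + 2*h) = 7 + 2*h)
I = 4823/201 (I = 1/(-111 + (-35 - 55)) + 24 = 1/(-111 - 90) + 24 = 1/(-201) + 24 = -1/201 + 24 = 4823/201 ≈ 23.995)
R(O, E) = 6 + E/3 (R(O, E) = 6 + (1*0 + E)/3 = 6 + (0 + E)/3 = 6 + E/3)
R(-5*o(-2, -2), I) - 1*(-41197) = (6 + (⅓)*(4823/201)) - 1*(-41197) = (6 + 4823/603) + 41197 = 8441/603 + 41197 = 24850232/603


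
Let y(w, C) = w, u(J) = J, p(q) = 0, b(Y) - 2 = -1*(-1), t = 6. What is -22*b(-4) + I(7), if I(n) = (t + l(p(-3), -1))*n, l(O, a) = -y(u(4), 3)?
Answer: -52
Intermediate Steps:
b(Y) = 3 (b(Y) = 2 - 1*(-1) = 2 + 1 = 3)
l(O, a) = -4 (l(O, a) = -1*4 = -4)
I(n) = 2*n (I(n) = (6 - 4)*n = 2*n)
-22*b(-4) + I(7) = -22*3 + 2*7 = -66 + 14 = -52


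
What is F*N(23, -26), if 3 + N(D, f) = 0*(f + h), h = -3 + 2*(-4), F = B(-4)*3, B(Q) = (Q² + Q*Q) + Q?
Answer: -252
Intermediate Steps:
B(Q) = Q + 2*Q² (B(Q) = (Q² + Q²) + Q = 2*Q² + Q = Q + 2*Q²)
F = 84 (F = -4*(1 + 2*(-4))*3 = -4*(1 - 8)*3 = -4*(-7)*3 = 28*3 = 84)
h = -11 (h = -3 - 8 = -11)
N(D, f) = -3 (N(D, f) = -3 + 0*(f - 11) = -3 + 0*(-11 + f) = -3 + 0 = -3)
F*N(23, -26) = 84*(-3) = -252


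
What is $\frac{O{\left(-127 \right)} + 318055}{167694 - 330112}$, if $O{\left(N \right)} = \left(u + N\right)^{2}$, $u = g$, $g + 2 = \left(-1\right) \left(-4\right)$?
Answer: $- \frac{166840}{81209} \approx -2.0545$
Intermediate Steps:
$g = 2$ ($g = -2 - -4 = -2 + 4 = 2$)
$u = 2$
$O{\left(N \right)} = \left(2 + N\right)^{2}$
$\frac{O{\left(-127 \right)} + 318055}{167694 - 330112} = \frac{\left(2 - 127\right)^{2} + 318055}{167694 - 330112} = \frac{\left(-125\right)^{2} + 318055}{-162418} = \left(15625 + 318055\right) \left(- \frac{1}{162418}\right) = 333680 \left(- \frac{1}{162418}\right) = - \frac{166840}{81209}$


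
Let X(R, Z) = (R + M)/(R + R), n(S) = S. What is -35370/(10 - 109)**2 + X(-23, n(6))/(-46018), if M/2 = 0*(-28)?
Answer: -120567523/33409068 ≈ -3.6088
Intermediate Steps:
M = 0 (M = 2*(0*(-28)) = 2*0 = 0)
X(R, Z) = 1/2 (X(R, Z) = (R + 0)/(R + R) = R/((2*R)) = R*(1/(2*R)) = 1/2)
-35370/(10 - 109)**2 + X(-23, n(6))/(-46018) = -35370/(10 - 109)**2 + (1/2)/(-46018) = -35370/((-99)**2) + (1/2)*(-1/46018) = -35370/9801 - 1/92036 = -35370*1/9801 - 1/92036 = -1310/363 - 1/92036 = -120567523/33409068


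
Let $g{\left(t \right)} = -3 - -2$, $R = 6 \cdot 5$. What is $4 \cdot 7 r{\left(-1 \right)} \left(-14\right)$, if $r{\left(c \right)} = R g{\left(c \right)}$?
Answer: $11760$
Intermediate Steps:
$R = 30$
$g{\left(t \right)} = -1$ ($g{\left(t \right)} = -3 + 2 = -1$)
$r{\left(c \right)} = -30$ ($r{\left(c \right)} = 30 \left(-1\right) = -30$)
$4 \cdot 7 r{\left(-1 \right)} \left(-14\right) = 4 \cdot 7 \left(-30\right) \left(-14\right) = 28 \left(-30\right) \left(-14\right) = \left(-840\right) \left(-14\right) = 11760$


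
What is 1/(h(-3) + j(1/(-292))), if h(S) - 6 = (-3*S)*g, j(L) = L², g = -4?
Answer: -85264/2557919 ≈ -0.033333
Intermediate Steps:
h(S) = 6 + 12*S (h(S) = 6 - 3*S*(-4) = 6 + 12*S)
1/(h(-3) + j(1/(-292))) = 1/((6 + 12*(-3)) + (1/(-292))²) = 1/((6 - 36) + (-1/292)²) = 1/(-30 + 1/85264) = 1/(-2557919/85264) = -85264/2557919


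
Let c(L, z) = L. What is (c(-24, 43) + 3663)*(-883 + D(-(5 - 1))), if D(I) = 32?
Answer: -3096789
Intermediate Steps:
(c(-24, 43) + 3663)*(-883 + D(-(5 - 1))) = (-24 + 3663)*(-883 + 32) = 3639*(-851) = -3096789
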